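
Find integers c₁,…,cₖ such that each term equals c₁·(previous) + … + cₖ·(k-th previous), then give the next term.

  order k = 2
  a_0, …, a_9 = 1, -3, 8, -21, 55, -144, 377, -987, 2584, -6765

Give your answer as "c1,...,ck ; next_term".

  a_2 = -3·-3 + -1·1 = 8
  a_3 = -3·8 + -1·-3 = -21
  a_4 = -3·-21 + -1·8 = 55
  a_5 = -3·55 + -1·-21 = -144
  a_6 = -3·-144 + -1·55 = 377
  a_7 = -3·377 + -1·-144 = -987
  a_8 = -3·-987 + -1·377 = 2584
  a_9 = -3·2584 + -1·-987 = -6765
  a_10 = -3·-6765 + -1·2584 = 17711

-3,-1 ; 17711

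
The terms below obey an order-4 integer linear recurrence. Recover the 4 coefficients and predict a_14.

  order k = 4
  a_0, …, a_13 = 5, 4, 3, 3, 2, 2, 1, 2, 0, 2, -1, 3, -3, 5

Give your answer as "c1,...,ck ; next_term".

-1,0,0,1 ; -6

  a_4 = -1·3 + 0·3 + 0·4 + 1·5 = 2
  a_5 = -1·2 + 0·3 + 0·3 + 1·4 = 2
  a_6 = -1·2 + 0·2 + 0·3 + 1·3 = 1
  a_7 = -1·1 + 0·2 + 0·2 + 1·3 = 2
  a_8 = -1·2 + 0·1 + 0·2 + 1·2 = 0
  a_9 = -1·0 + 0·2 + 0·1 + 1·2 = 2
  a_10 = -1·2 + 0·0 + 0·2 + 1·1 = -1
  a_11 = -1·-1 + 0·2 + 0·0 + 1·2 = 3
  a_12 = -1·3 + 0·-1 + 0·2 + 1·0 = -3
  a_13 = -1·-3 + 0·3 + 0·-1 + 1·2 = 5
  a_14 = -1·5 + 0·-3 + 0·3 + 1·-1 = -6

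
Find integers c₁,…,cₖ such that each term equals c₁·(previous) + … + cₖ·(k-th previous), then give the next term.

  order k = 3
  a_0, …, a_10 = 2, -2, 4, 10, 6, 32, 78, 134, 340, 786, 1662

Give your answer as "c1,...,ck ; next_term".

  a_3 = 1·4 + 1·-2 + 4·2 = 10
  a_4 = 1·10 + 1·4 + 4·-2 = 6
  a_5 = 1·6 + 1·10 + 4·4 = 32
  a_6 = 1·32 + 1·6 + 4·10 = 78
  a_7 = 1·78 + 1·32 + 4·6 = 134
  a_8 = 1·134 + 1·78 + 4·32 = 340
  a_9 = 1·340 + 1·134 + 4·78 = 786
  a_10 = 1·786 + 1·340 + 4·134 = 1662
  a_11 = 1·1662 + 1·786 + 4·340 = 3808

1,1,4 ; 3808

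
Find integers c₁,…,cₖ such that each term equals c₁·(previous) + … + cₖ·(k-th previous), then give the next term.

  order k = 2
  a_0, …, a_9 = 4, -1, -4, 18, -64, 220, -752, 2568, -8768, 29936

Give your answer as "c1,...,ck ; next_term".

  a_2 = -4·-1 + -2·4 = -4
  a_3 = -4·-4 + -2·-1 = 18
  a_4 = -4·18 + -2·-4 = -64
  a_5 = -4·-64 + -2·18 = 220
  a_6 = -4·220 + -2·-64 = -752
  a_7 = -4·-752 + -2·220 = 2568
  a_8 = -4·2568 + -2·-752 = -8768
  a_9 = -4·-8768 + -2·2568 = 29936
  a_10 = -4·29936 + -2·-8768 = -102208

-4,-2 ; -102208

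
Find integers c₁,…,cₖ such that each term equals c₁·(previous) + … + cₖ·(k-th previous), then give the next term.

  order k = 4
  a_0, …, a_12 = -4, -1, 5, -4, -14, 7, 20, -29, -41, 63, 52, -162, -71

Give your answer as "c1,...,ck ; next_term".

  a_4 = 0·-4 + -1·5 + 1·-1 + 2·-4 = -14
  a_5 = 0·-14 + -1·-4 + 1·5 + 2·-1 = 7
  a_6 = 0·7 + -1·-14 + 1·-4 + 2·5 = 20
  a_7 = 0·20 + -1·7 + 1·-14 + 2·-4 = -29
  a_8 = 0·-29 + -1·20 + 1·7 + 2·-14 = -41
  a_9 = 0·-41 + -1·-29 + 1·20 + 2·7 = 63
  a_10 = 0·63 + -1·-41 + 1·-29 + 2·20 = 52
  a_11 = 0·52 + -1·63 + 1·-41 + 2·-29 = -162
  a_12 = 0·-162 + -1·52 + 1·63 + 2·-41 = -71
  a_13 = 0·-71 + -1·-162 + 1·52 + 2·63 = 340

0,-1,1,2 ; 340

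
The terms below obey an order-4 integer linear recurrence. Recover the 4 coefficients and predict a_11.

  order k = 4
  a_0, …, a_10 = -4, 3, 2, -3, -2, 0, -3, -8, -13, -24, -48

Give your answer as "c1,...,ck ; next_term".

1,1,1,1 ; -93

  a_4 = 1·-3 + 1·2 + 1·3 + 1·-4 = -2
  a_5 = 1·-2 + 1·-3 + 1·2 + 1·3 = 0
  a_6 = 1·0 + 1·-2 + 1·-3 + 1·2 = -3
  a_7 = 1·-3 + 1·0 + 1·-2 + 1·-3 = -8
  a_8 = 1·-8 + 1·-3 + 1·0 + 1·-2 = -13
  a_9 = 1·-13 + 1·-8 + 1·-3 + 1·0 = -24
  a_10 = 1·-24 + 1·-13 + 1·-8 + 1·-3 = -48
  a_11 = 1·-48 + 1·-24 + 1·-13 + 1·-8 = -93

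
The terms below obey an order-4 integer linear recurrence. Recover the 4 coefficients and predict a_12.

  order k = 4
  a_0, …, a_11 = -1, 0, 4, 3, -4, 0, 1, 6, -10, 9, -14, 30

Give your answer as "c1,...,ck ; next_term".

-1,0,-1,1 ; -49

  a_4 = -1·3 + 0·4 + -1·0 + 1·-1 = -4
  a_5 = -1·-4 + 0·3 + -1·4 + 1·0 = 0
  a_6 = -1·0 + 0·-4 + -1·3 + 1·4 = 1
  a_7 = -1·1 + 0·0 + -1·-4 + 1·3 = 6
  a_8 = -1·6 + 0·1 + -1·0 + 1·-4 = -10
  a_9 = -1·-10 + 0·6 + -1·1 + 1·0 = 9
  a_10 = -1·9 + 0·-10 + -1·6 + 1·1 = -14
  a_11 = -1·-14 + 0·9 + -1·-10 + 1·6 = 30
  a_12 = -1·30 + 0·-14 + -1·9 + 1·-10 = -49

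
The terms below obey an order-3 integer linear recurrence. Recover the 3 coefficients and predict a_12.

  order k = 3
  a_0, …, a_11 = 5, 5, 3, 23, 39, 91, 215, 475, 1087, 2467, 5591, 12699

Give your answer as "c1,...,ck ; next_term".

  a_3 = 1·3 + 2·5 + 2·5 = 23
  a_4 = 1·23 + 2·3 + 2·5 = 39
  a_5 = 1·39 + 2·23 + 2·3 = 91
  a_6 = 1·91 + 2·39 + 2·23 = 215
  a_7 = 1·215 + 2·91 + 2·39 = 475
  a_8 = 1·475 + 2·215 + 2·91 = 1087
  a_9 = 1·1087 + 2·475 + 2·215 = 2467
  a_10 = 1·2467 + 2·1087 + 2·475 = 5591
  a_11 = 1·5591 + 2·2467 + 2·1087 = 12699
  a_12 = 1·12699 + 2·5591 + 2·2467 = 28815

1,2,2 ; 28815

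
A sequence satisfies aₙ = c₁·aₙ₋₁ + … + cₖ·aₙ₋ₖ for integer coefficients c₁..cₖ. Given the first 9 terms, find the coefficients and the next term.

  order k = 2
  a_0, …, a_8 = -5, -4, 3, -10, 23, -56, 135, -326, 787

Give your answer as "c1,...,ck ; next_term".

-2,1 ; -1900

  a_2 = -2·-4 + 1·-5 = 3
  a_3 = -2·3 + 1·-4 = -10
  a_4 = -2·-10 + 1·3 = 23
  a_5 = -2·23 + 1·-10 = -56
  a_6 = -2·-56 + 1·23 = 135
  a_7 = -2·135 + 1·-56 = -326
  a_8 = -2·-326 + 1·135 = 787
  a_9 = -2·787 + 1·-326 = -1900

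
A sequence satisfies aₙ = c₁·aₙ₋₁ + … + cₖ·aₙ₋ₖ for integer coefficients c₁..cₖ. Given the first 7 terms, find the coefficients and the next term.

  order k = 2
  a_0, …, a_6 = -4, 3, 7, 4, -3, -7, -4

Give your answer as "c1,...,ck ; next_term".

1,-1 ; 3

  a_2 = 1·3 + -1·-4 = 7
  a_3 = 1·7 + -1·3 = 4
  a_4 = 1·4 + -1·7 = -3
  a_5 = 1·-3 + -1·4 = -7
  a_6 = 1·-7 + -1·-3 = -4
  a_7 = 1·-4 + -1·-7 = 3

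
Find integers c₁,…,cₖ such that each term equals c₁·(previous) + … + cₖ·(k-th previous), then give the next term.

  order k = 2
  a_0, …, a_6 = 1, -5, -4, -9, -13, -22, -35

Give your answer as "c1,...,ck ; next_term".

1,1 ; -57

  a_2 = 1·-5 + 1·1 = -4
  a_3 = 1·-4 + 1·-5 = -9
  a_4 = 1·-9 + 1·-4 = -13
  a_5 = 1·-13 + 1·-9 = -22
  a_6 = 1·-22 + 1·-13 = -35
  a_7 = 1·-35 + 1·-22 = -57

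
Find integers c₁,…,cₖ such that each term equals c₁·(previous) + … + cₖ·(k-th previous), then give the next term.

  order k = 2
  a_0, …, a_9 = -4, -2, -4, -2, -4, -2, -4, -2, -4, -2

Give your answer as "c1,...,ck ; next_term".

0,1 ; -4

  a_2 = 0·-2 + 1·-4 = -4
  a_3 = 0·-4 + 1·-2 = -2
  a_4 = 0·-2 + 1·-4 = -4
  a_5 = 0·-4 + 1·-2 = -2
  a_6 = 0·-2 + 1·-4 = -4
  a_7 = 0·-4 + 1·-2 = -2
  a_8 = 0·-2 + 1·-4 = -4
  a_9 = 0·-4 + 1·-2 = -2
  a_10 = 0·-2 + 1·-4 = -4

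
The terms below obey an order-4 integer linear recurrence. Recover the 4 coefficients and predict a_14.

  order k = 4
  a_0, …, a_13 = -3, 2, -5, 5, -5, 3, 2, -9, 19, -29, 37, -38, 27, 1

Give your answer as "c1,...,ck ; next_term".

-1,1,1,-1 ; -49

  a_4 = -1·5 + 1·-5 + 1·2 + -1·-3 = -5
  a_5 = -1·-5 + 1·5 + 1·-5 + -1·2 = 3
  a_6 = -1·3 + 1·-5 + 1·5 + -1·-5 = 2
  a_7 = -1·2 + 1·3 + 1·-5 + -1·5 = -9
  a_8 = -1·-9 + 1·2 + 1·3 + -1·-5 = 19
  a_9 = -1·19 + 1·-9 + 1·2 + -1·3 = -29
  a_10 = -1·-29 + 1·19 + 1·-9 + -1·2 = 37
  a_11 = -1·37 + 1·-29 + 1·19 + -1·-9 = -38
  a_12 = -1·-38 + 1·37 + 1·-29 + -1·19 = 27
  a_13 = -1·27 + 1·-38 + 1·37 + -1·-29 = 1
  a_14 = -1·1 + 1·27 + 1·-38 + -1·37 = -49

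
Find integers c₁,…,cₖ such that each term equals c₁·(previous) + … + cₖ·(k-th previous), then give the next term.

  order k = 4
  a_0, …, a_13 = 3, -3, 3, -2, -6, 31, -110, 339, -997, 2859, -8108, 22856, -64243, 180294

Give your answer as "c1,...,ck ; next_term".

  a_4 = -3·-2 + 1·3 + 4·-3 + -1·3 = -6
  a_5 = -3·-6 + 1·-2 + 4·3 + -1·-3 = 31
  a_6 = -3·31 + 1·-6 + 4·-2 + -1·3 = -110
  a_7 = -3·-110 + 1·31 + 4·-6 + -1·-2 = 339
  a_8 = -3·339 + 1·-110 + 4·31 + -1·-6 = -997
  a_9 = -3·-997 + 1·339 + 4·-110 + -1·31 = 2859
  a_10 = -3·2859 + 1·-997 + 4·339 + -1·-110 = -8108
  a_11 = -3·-8108 + 1·2859 + 4·-997 + -1·339 = 22856
  a_12 = -3·22856 + 1·-8108 + 4·2859 + -1·-997 = -64243
  a_13 = -3·-64243 + 1·22856 + 4·-8108 + -1·2859 = 180294
  a_14 = -3·180294 + 1·-64243 + 4·22856 + -1·-8108 = -505593

-3,1,4,-1 ; -505593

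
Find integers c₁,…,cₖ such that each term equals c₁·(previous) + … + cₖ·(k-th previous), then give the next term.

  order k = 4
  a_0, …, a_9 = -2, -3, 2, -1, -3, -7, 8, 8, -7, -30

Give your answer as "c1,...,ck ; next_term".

0,-1,-1,2 ; 15

  a_4 = 0·-1 + -1·2 + -1·-3 + 2·-2 = -3
  a_5 = 0·-3 + -1·-1 + -1·2 + 2·-3 = -7
  a_6 = 0·-7 + -1·-3 + -1·-1 + 2·2 = 8
  a_7 = 0·8 + -1·-7 + -1·-3 + 2·-1 = 8
  a_8 = 0·8 + -1·8 + -1·-7 + 2·-3 = -7
  a_9 = 0·-7 + -1·8 + -1·8 + 2·-7 = -30
  a_10 = 0·-30 + -1·-7 + -1·8 + 2·8 = 15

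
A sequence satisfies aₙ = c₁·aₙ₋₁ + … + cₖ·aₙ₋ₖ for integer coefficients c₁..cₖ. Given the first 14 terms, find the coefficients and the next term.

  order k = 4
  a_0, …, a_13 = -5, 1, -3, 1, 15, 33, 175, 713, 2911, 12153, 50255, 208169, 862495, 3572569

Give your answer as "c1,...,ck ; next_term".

3,4,4,-4 ; 14799343

  a_4 = 3·1 + 4·-3 + 4·1 + -4·-5 = 15
  a_5 = 3·15 + 4·1 + 4·-3 + -4·1 = 33
  a_6 = 3·33 + 4·15 + 4·1 + -4·-3 = 175
  a_7 = 3·175 + 4·33 + 4·15 + -4·1 = 713
  a_8 = 3·713 + 4·175 + 4·33 + -4·15 = 2911
  a_9 = 3·2911 + 4·713 + 4·175 + -4·33 = 12153
  a_10 = 3·12153 + 4·2911 + 4·713 + -4·175 = 50255
  a_11 = 3·50255 + 4·12153 + 4·2911 + -4·713 = 208169
  a_12 = 3·208169 + 4·50255 + 4·12153 + -4·2911 = 862495
  a_13 = 3·862495 + 4·208169 + 4·50255 + -4·12153 = 3572569
  a_14 = 3·3572569 + 4·862495 + 4·208169 + -4·50255 = 14799343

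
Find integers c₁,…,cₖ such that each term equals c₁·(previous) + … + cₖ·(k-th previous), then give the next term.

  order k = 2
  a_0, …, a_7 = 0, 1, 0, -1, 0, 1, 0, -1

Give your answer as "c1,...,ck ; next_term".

0,-1 ; 0

  a_2 = 0·1 + -1·0 = 0
  a_3 = 0·0 + -1·1 = -1
  a_4 = 0·-1 + -1·0 = 0
  a_5 = 0·0 + -1·-1 = 1
  a_6 = 0·1 + -1·0 = 0
  a_7 = 0·0 + -1·1 = -1
  a_8 = 0·-1 + -1·0 = 0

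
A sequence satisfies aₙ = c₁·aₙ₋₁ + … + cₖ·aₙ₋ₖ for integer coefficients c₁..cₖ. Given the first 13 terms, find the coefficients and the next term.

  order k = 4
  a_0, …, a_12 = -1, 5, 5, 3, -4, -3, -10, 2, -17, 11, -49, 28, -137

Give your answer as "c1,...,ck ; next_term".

1,2,-3,2 ; 88

  a_4 = 1·3 + 2·5 + -3·5 + 2·-1 = -4
  a_5 = 1·-4 + 2·3 + -3·5 + 2·5 = -3
  a_6 = 1·-3 + 2·-4 + -3·3 + 2·5 = -10
  a_7 = 1·-10 + 2·-3 + -3·-4 + 2·3 = 2
  a_8 = 1·2 + 2·-10 + -3·-3 + 2·-4 = -17
  a_9 = 1·-17 + 2·2 + -3·-10 + 2·-3 = 11
  a_10 = 1·11 + 2·-17 + -3·2 + 2·-10 = -49
  a_11 = 1·-49 + 2·11 + -3·-17 + 2·2 = 28
  a_12 = 1·28 + 2·-49 + -3·11 + 2·-17 = -137
  a_13 = 1·-137 + 2·28 + -3·-49 + 2·11 = 88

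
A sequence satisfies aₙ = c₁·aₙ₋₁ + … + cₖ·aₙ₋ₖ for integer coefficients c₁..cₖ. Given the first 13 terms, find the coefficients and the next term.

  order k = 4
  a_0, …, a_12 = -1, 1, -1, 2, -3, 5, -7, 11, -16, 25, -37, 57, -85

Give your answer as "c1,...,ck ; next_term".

  a_4 = -1·2 + 1·-1 + 1·1 + 1·-1 = -3
  a_5 = -1·-3 + 1·2 + 1·-1 + 1·1 = 5
  a_6 = -1·5 + 1·-3 + 1·2 + 1·-1 = -7
  a_7 = -1·-7 + 1·5 + 1·-3 + 1·2 = 11
  a_8 = -1·11 + 1·-7 + 1·5 + 1·-3 = -16
  a_9 = -1·-16 + 1·11 + 1·-7 + 1·5 = 25
  a_10 = -1·25 + 1·-16 + 1·11 + 1·-7 = -37
  a_11 = -1·-37 + 1·25 + 1·-16 + 1·11 = 57
  a_12 = -1·57 + 1·-37 + 1·25 + 1·-16 = -85
  a_13 = -1·-85 + 1·57 + 1·-37 + 1·25 = 130

-1,1,1,1 ; 130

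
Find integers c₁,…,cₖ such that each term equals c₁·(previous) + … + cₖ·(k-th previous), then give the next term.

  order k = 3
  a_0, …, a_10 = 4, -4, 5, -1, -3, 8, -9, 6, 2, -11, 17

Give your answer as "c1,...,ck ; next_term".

  a_3 = -1·5 + 0·-4 + 1·4 = -1
  a_4 = -1·-1 + 0·5 + 1·-4 = -3
  a_5 = -1·-3 + 0·-1 + 1·5 = 8
  a_6 = -1·8 + 0·-3 + 1·-1 = -9
  a_7 = -1·-9 + 0·8 + 1·-3 = 6
  a_8 = -1·6 + 0·-9 + 1·8 = 2
  a_9 = -1·2 + 0·6 + 1·-9 = -11
  a_10 = -1·-11 + 0·2 + 1·6 = 17
  a_11 = -1·17 + 0·-11 + 1·2 = -15

-1,0,1 ; -15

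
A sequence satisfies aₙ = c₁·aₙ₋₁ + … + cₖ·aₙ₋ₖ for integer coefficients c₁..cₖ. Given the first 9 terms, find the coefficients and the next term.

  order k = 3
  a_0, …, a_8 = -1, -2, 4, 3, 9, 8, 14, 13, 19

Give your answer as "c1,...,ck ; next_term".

1,1,-1 ; 18

  a_3 = 1·4 + 1·-2 + -1·-1 = 3
  a_4 = 1·3 + 1·4 + -1·-2 = 9
  a_5 = 1·9 + 1·3 + -1·4 = 8
  a_6 = 1·8 + 1·9 + -1·3 = 14
  a_7 = 1·14 + 1·8 + -1·9 = 13
  a_8 = 1·13 + 1·14 + -1·8 = 19
  a_9 = 1·19 + 1·13 + -1·14 = 18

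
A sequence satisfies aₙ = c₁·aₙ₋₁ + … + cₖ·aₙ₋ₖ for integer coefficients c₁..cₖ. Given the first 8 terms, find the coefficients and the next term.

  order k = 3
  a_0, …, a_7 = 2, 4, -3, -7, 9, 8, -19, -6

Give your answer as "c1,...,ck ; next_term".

  a_3 = -1·-3 + -2·4 + -1·2 = -7
  a_4 = -1·-7 + -2·-3 + -1·4 = 9
  a_5 = -1·9 + -2·-7 + -1·-3 = 8
  a_6 = -1·8 + -2·9 + -1·-7 = -19
  a_7 = -1·-19 + -2·8 + -1·9 = -6
  a_8 = -1·-6 + -2·-19 + -1·8 = 36

-1,-2,-1 ; 36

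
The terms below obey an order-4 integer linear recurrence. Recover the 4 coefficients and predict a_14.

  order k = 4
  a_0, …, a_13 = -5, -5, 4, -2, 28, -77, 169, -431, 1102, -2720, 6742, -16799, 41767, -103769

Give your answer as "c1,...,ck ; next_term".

-3,-2,-3,-3 ; 257944

  a_4 = -3·-2 + -2·4 + -3·-5 + -3·-5 = 28
  a_5 = -3·28 + -2·-2 + -3·4 + -3·-5 = -77
  a_6 = -3·-77 + -2·28 + -3·-2 + -3·4 = 169
  a_7 = -3·169 + -2·-77 + -3·28 + -3·-2 = -431
  a_8 = -3·-431 + -2·169 + -3·-77 + -3·28 = 1102
  a_9 = -3·1102 + -2·-431 + -3·169 + -3·-77 = -2720
  a_10 = -3·-2720 + -2·1102 + -3·-431 + -3·169 = 6742
  a_11 = -3·6742 + -2·-2720 + -3·1102 + -3·-431 = -16799
  a_12 = -3·-16799 + -2·6742 + -3·-2720 + -3·1102 = 41767
  a_13 = -3·41767 + -2·-16799 + -3·6742 + -3·-2720 = -103769
  a_14 = -3·-103769 + -2·41767 + -3·-16799 + -3·6742 = 257944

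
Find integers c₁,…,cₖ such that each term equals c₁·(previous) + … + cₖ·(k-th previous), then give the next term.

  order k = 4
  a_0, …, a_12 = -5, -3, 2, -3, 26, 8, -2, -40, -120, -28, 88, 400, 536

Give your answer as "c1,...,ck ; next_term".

0,0,-2,-4 ; -64

  a_4 = 0·-3 + 0·2 + -2·-3 + -4·-5 = 26
  a_5 = 0·26 + 0·-3 + -2·2 + -4·-3 = 8
  a_6 = 0·8 + 0·26 + -2·-3 + -4·2 = -2
  a_7 = 0·-2 + 0·8 + -2·26 + -4·-3 = -40
  a_8 = 0·-40 + 0·-2 + -2·8 + -4·26 = -120
  a_9 = 0·-120 + 0·-40 + -2·-2 + -4·8 = -28
  a_10 = 0·-28 + 0·-120 + -2·-40 + -4·-2 = 88
  a_11 = 0·88 + 0·-28 + -2·-120 + -4·-40 = 400
  a_12 = 0·400 + 0·88 + -2·-28 + -4·-120 = 536
  a_13 = 0·536 + 0·400 + -2·88 + -4·-28 = -64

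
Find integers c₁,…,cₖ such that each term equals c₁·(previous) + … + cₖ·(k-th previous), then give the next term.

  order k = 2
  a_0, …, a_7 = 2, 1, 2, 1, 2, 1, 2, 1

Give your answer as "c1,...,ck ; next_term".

  a_2 = 0·1 + 1·2 = 2
  a_3 = 0·2 + 1·1 = 1
  a_4 = 0·1 + 1·2 = 2
  a_5 = 0·2 + 1·1 = 1
  a_6 = 0·1 + 1·2 = 2
  a_7 = 0·2 + 1·1 = 1
  a_8 = 0·1 + 1·2 = 2

0,1 ; 2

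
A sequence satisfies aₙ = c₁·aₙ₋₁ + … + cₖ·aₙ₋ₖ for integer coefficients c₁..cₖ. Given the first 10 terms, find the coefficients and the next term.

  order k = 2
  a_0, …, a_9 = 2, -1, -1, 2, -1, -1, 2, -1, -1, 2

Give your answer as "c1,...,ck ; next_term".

-1,-1 ; -1

  a_2 = -1·-1 + -1·2 = -1
  a_3 = -1·-1 + -1·-1 = 2
  a_4 = -1·2 + -1·-1 = -1
  a_5 = -1·-1 + -1·2 = -1
  a_6 = -1·-1 + -1·-1 = 2
  a_7 = -1·2 + -1·-1 = -1
  a_8 = -1·-1 + -1·2 = -1
  a_9 = -1·-1 + -1·-1 = 2
  a_10 = -1·2 + -1·-1 = -1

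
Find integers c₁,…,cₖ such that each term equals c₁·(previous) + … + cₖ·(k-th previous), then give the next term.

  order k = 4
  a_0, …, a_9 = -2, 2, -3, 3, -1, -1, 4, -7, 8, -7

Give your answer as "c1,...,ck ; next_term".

  a_4 = -1·3 + 0·-3 + 0·2 + -1·-2 = -1
  a_5 = -1·-1 + 0·3 + 0·-3 + -1·2 = -1
  a_6 = -1·-1 + 0·-1 + 0·3 + -1·-3 = 4
  a_7 = -1·4 + 0·-1 + 0·-1 + -1·3 = -7
  a_8 = -1·-7 + 0·4 + 0·-1 + -1·-1 = 8
  a_9 = -1·8 + 0·-7 + 0·4 + -1·-1 = -7
  a_10 = -1·-7 + 0·8 + 0·-7 + -1·4 = 3

-1,0,0,-1 ; 3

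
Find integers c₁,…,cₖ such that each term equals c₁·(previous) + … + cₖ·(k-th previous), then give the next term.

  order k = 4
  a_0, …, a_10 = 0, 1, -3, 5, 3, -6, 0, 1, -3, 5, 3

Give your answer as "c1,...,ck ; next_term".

0,-1,0,-1 ; -6

  a_4 = 0·5 + -1·-3 + 0·1 + -1·0 = 3
  a_5 = 0·3 + -1·5 + 0·-3 + -1·1 = -6
  a_6 = 0·-6 + -1·3 + 0·5 + -1·-3 = 0
  a_7 = 0·0 + -1·-6 + 0·3 + -1·5 = 1
  a_8 = 0·1 + -1·0 + 0·-6 + -1·3 = -3
  a_9 = 0·-3 + -1·1 + 0·0 + -1·-6 = 5
  a_10 = 0·5 + -1·-3 + 0·1 + -1·0 = 3
  a_11 = 0·3 + -1·5 + 0·-3 + -1·1 = -6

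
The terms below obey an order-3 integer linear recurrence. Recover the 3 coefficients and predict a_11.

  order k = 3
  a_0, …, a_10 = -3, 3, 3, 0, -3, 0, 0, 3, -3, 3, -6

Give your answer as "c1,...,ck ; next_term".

-1,0,-1 ; 9

  a_3 = -1·3 + 0·3 + -1·-3 = 0
  a_4 = -1·0 + 0·3 + -1·3 = -3
  a_5 = -1·-3 + 0·0 + -1·3 = 0
  a_6 = -1·0 + 0·-3 + -1·0 = 0
  a_7 = -1·0 + 0·0 + -1·-3 = 3
  a_8 = -1·3 + 0·0 + -1·0 = -3
  a_9 = -1·-3 + 0·3 + -1·0 = 3
  a_10 = -1·3 + 0·-3 + -1·3 = -6
  a_11 = -1·-6 + 0·3 + -1·-3 = 9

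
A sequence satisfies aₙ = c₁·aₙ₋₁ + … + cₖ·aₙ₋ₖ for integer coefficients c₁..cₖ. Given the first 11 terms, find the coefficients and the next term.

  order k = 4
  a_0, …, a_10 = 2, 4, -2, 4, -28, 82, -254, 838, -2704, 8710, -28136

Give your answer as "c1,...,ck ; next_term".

  a_4 = -3·4 + 0·-2 + -3·4 + -2·2 = -28
  a_5 = -3·-28 + 0·4 + -3·-2 + -2·4 = 82
  a_6 = -3·82 + 0·-28 + -3·4 + -2·-2 = -254
  a_7 = -3·-254 + 0·82 + -3·-28 + -2·4 = 838
  a_8 = -3·838 + 0·-254 + -3·82 + -2·-28 = -2704
  a_9 = -3·-2704 + 0·838 + -3·-254 + -2·82 = 8710
  a_10 = -3·8710 + 0·-2704 + -3·838 + -2·-254 = -28136
  a_11 = -3·-28136 + 0·8710 + -3·-2704 + -2·838 = 90844

-3,0,-3,-2 ; 90844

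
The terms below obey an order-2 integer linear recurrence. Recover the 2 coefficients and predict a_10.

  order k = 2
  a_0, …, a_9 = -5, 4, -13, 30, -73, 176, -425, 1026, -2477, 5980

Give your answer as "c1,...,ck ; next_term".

  a_2 = -2·4 + 1·-5 = -13
  a_3 = -2·-13 + 1·4 = 30
  a_4 = -2·30 + 1·-13 = -73
  a_5 = -2·-73 + 1·30 = 176
  a_6 = -2·176 + 1·-73 = -425
  a_7 = -2·-425 + 1·176 = 1026
  a_8 = -2·1026 + 1·-425 = -2477
  a_9 = -2·-2477 + 1·1026 = 5980
  a_10 = -2·5980 + 1·-2477 = -14437

-2,1 ; -14437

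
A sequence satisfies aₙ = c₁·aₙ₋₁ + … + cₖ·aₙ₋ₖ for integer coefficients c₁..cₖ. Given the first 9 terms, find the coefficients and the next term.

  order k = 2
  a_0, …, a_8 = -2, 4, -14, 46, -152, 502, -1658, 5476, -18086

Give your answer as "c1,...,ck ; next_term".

-3,1 ; 59734

  a_2 = -3·4 + 1·-2 = -14
  a_3 = -3·-14 + 1·4 = 46
  a_4 = -3·46 + 1·-14 = -152
  a_5 = -3·-152 + 1·46 = 502
  a_6 = -3·502 + 1·-152 = -1658
  a_7 = -3·-1658 + 1·502 = 5476
  a_8 = -3·5476 + 1·-1658 = -18086
  a_9 = -3·-18086 + 1·5476 = 59734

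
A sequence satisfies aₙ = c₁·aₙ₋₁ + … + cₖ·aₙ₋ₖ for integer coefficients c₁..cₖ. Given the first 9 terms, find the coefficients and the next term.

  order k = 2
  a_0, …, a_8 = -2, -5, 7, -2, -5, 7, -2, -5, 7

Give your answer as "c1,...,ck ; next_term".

  a_2 = -1·-5 + -1·-2 = 7
  a_3 = -1·7 + -1·-5 = -2
  a_4 = -1·-2 + -1·7 = -5
  a_5 = -1·-5 + -1·-2 = 7
  a_6 = -1·7 + -1·-5 = -2
  a_7 = -1·-2 + -1·7 = -5
  a_8 = -1·-5 + -1·-2 = 7
  a_9 = -1·7 + -1·-5 = -2

-1,-1 ; -2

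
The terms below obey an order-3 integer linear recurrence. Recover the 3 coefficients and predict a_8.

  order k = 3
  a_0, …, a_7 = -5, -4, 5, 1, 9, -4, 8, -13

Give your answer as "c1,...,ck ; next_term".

0,1,-1 ; 12

  a_3 = 0·5 + 1·-4 + -1·-5 = 1
  a_4 = 0·1 + 1·5 + -1·-4 = 9
  a_5 = 0·9 + 1·1 + -1·5 = -4
  a_6 = 0·-4 + 1·9 + -1·1 = 8
  a_7 = 0·8 + 1·-4 + -1·9 = -13
  a_8 = 0·-13 + 1·8 + -1·-4 = 12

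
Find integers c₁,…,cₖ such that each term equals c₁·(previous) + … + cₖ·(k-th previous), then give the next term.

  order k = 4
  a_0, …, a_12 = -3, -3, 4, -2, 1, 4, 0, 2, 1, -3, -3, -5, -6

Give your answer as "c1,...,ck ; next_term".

1,0,0,-1 ; -3

  a_4 = 1·-2 + 0·4 + 0·-3 + -1·-3 = 1
  a_5 = 1·1 + 0·-2 + 0·4 + -1·-3 = 4
  a_6 = 1·4 + 0·1 + 0·-2 + -1·4 = 0
  a_7 = 1·0 + 0·4 + 0·1 + -1·-2 = 2
  a_8 = 1·2 + 0·0 + 0·4 + -1·1 = 1
  a_9 = 1·1 + 0·2 + 0·0 + -1·4 = -3
  a_10 = 1·-3 + 0·1 + 0·2 + -1·0 = -3
  a_11 = 1·-3 + 0·-3 + 0·1 + -1·2 = -5
  a_12 = 1·-5 + 0·-3 + 0·-3 + -1·1 = -6
  a_13 = 1·-6 + 0·-5 + 0·-3 + -1·-3 = -3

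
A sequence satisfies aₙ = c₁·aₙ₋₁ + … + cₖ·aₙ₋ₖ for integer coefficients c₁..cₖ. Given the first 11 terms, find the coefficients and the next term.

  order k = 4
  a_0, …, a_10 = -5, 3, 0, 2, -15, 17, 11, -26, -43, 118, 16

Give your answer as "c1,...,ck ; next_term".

  a_4 = -1·2 + -2·0 + -1·3 + 2·-5 = -15
  a_5 = -1·-15 + -2·2 + -1·0 + 2·3 = 17
  a_6 = -1·17 + -2·-15 + -1·2 + 2·0 = 11
  a_7 = -1·11 + -2·17 + -1·-15 + 2·2 = -26
  a_8 = -1·-26 + -2·11 + -1·17 + 2·-15 = -43
  a_9 = -1·-43 + -2·-26 + -1·11 + 2·17 = 118
  a_10 = -1·118 + -2·-43 + -1·-26 + 2·11 = 16
  a_11 = -1·16 + -2·118 + -1·-43 + 2·-26 = -261

-1,-2,-1,2 ; -261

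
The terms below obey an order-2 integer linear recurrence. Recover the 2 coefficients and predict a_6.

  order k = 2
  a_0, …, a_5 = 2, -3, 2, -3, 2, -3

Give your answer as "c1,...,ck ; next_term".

0,1 ; 2

  a_2 = 0·-3 + 1·2 = 2
  a_3 = 0·2 + 1·-3 = -3
  a_4 = 0·-3 + 1·2 = 2
  a_5 = 0·2 + 1·-3 = -3
  a_6 = 0·-3 + 1·2 = 2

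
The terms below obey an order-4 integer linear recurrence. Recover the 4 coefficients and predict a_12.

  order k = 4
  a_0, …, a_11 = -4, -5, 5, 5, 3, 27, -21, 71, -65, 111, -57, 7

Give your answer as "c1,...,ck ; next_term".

  a_4 = -1·5 + 2·5 + 2·-5 + -2·-4 = 3
  a_5 = -1·3 + 2·5 + 2·5 + -2·-5 = 27
  a_6 = -1·27 + 2·3 + 2·5 + -2·5 = -21
  a_7 = -1·-21 + 2·27 + 2·3 + -2·5 = 71
  a_8 = -1·71 + 2·-21 + 2·27 + -2·3 = -65
  a_9 = -1·-65 + 2·71 + 2·-21 + -2·27 = 111
  a_10 = -1·111 + 2·-65 + 2·71 + -2·-21 = -57
  a_11 = -1·-57 + 2·111 + 2·-65 + -2·71 = 7
  a_12 = -1·7 + 2·-57 + 2·111 + -2·-65 = 231

-1,2,2,-2 ; 231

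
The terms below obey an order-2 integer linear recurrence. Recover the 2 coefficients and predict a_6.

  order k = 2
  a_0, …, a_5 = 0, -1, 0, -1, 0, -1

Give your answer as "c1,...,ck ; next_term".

0,1 ; 0

  a_2 = 0·-1 + 1·0 = 0
  a_3 = 0·0 + 1·-1 = -1
  a_4 = 0·-1 + 1·0 = 0
  a_5 = 0·0 + 1·-1 = -1
  a_6 = 0·-1 + 1·0 = 0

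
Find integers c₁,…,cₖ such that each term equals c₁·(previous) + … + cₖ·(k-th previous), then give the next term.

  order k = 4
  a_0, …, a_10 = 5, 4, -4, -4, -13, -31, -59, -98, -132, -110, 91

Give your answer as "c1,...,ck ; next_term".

  a_4 = 3·-4 + -2·-4 + -1·4 + -1·5 = -13
  a_5 = 3·-13 + -2·-4 + -1·-4 + -1·4 = -31
  a_6 = 3·-31 + -2·-13 + -1·-4 + -1·-4 = -59
  a_7 = 3·-59 + -2·-31 + -1·-13 + -1·-4 = -98
  a_8 = 3·-98 + -2·-59 + -1·-31 + -1·-13 = -132
  a_9 = 3·-132 + -2·-98 + -1·-59 + -1·-31 = -110
  a_10 = 3·-110 + -2·-132 + -1·-98 + -1·-59 = 91
  a_11 = 3·91 + -2·-110 + -1·-132 + -1·-98 = 723

3,-2,-1,-1 ; 723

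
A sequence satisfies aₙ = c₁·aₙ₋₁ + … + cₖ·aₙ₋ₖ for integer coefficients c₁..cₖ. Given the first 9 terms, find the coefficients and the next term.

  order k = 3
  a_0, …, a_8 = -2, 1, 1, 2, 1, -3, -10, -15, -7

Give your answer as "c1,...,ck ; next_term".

  a_3 = 2·1 + -2·1 + -1·-2 = 2
  a_4 = 2·2 + -2·1 + -1·1 = 1
  a_5 = 2·1 + -2·2 + -1·1 = -3
  a_6 = 2·-3 + -2·1 + -1·2 = -10
  a_7 = 2·-10 + -2·-3 + -1·1 = -15
  a_8 = 2·-15 + -2·-10 + -1·-3 = -7
  a_9 = 2·-7 + -2·-15 + -1·-10 = 26

2,-2,-1 ; 26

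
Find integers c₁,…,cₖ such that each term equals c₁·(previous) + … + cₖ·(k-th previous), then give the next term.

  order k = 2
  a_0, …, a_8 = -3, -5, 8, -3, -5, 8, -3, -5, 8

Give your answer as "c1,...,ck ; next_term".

-1,-1 ; -3

  a_2 = -1·-5 + -1·-3 = 8
  a_3 = -1·8 + -1·-5 = -3
  a_4 = -1·-3 + -1·8 = -5
  a_5 = -1·-5 + -1·-3 = 8
  a_6 = -1·8 + -1·-5 = -3
  a_7 = -1·-3 + -1·8 = -5
  a_8 = -1·-5 + -1·-3 = 8
  a_9 = -1·8 + -1·-5 = -3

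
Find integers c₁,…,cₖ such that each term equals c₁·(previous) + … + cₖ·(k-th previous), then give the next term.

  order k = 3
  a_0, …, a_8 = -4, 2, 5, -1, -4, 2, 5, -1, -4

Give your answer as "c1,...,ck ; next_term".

  a_3 = 1·5 + -1·2 + 1·-4 = -1
  a_4 = 1·-1 + -1·5 + 1·2 = -4
  a_5 = 1·-4 + -1·-1 + 1·5 = 2
  a_6 = 1·2 + -1·-4 + 1·-1 = 5
  a_7 = 1·5 + -1·2 + 1·-4 = -1
  a_8 = 1·-1 + -1·5 + 1·2 = -4
  a_9 = 1·-4 + -1·-1 + 1·5 = 2

1,-1,1 ; 2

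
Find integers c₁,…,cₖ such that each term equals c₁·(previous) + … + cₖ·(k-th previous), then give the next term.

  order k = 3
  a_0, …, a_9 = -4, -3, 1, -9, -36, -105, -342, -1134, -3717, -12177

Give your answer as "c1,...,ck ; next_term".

  a_3 = 3·1 + 0·-3 + 3·-4 = -9
  a_4 = 3·-9 + 0·1 + 3·-3 = -36
  a_5 = 3·-36 + 0·-9 + 3·1 = -105
  a_6 = 3·-105 + 0·-36 + 3·-9 = -342
  a_7 = 3·-342 + 0·-105 + 3·-36 = -1134
  a_8 = 3·-1134 + 0·-342 + 3·-105 = -3717
  a_9 = 3·-3717 + 0·-1134 + 3·-342 = -12177
  a_10 = 3·-12177 + 0·-3717 + 3·-1134 = -39933

3,0,3 ; -39933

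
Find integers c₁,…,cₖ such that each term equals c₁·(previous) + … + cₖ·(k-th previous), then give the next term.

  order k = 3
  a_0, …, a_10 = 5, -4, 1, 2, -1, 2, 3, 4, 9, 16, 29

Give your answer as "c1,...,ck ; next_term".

  a_3 = 1·1 + 1·-4 + 1·5 = 2
  a_4 = 1·2 + 1·1 + 1·-4 = -1
  a_5 = 1·-1 + 1·2 + 1·1 = 2
  a_6 = 1·2 + 1·-1 + 1·2 = 3
  a_7 = 1·3 + 1·2 + 1·-1 = 4
  a_8 = 1·4 + 1·3 + 1·2 = 9
  a_9 = 1·9 + 1·4 + 1·3 = 16
  a_10 = 1·16 + 1·9 + 1·4 = 29
  a_11 = 1·29 + 1·16 + 1·9 = 54

1,1,1 ; 54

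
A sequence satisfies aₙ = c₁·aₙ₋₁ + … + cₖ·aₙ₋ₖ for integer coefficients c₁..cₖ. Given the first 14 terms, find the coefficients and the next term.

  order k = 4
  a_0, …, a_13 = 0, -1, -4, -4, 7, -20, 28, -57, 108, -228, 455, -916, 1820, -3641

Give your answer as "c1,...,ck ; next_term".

-2,0,1,2 ; 7276

  a_4 = -2·-4 + 0·-4 + 1·-1 + 2·0 = 7
  a_5 = -2·7 + 0·-4 + 1·-4 + 2·-1 = -20
  a_6 = -2·-20 + 0·7 + 1·-4 + 2·-4 = 28
  a_7 = -2·28 + 0·-20 + 1·7 + 2·-4 = -57
  a_8 = -2·-57 + 0·28 + 1·-20 + 2·7 = 108
  a_9 = -2·108 + 0·-57 + 1·28 + 2·-20 = -228
  a_10 = -2·-228 + 0·108 + 1·-57 + 2·28 = 455
  a_11 = -2·455 + 0·-228 + 1·108 + 2·-57 = -916
  a_12 = -2·-916 + 0·455 + 1·-228 + 2·108 = 1820
  a_13 = -2·1820 + 0·-916 + 1·455 + 2·-228 = -3641
  a_14 = -2·-3641 + 0·1820 + 1·-916 + 2·455 = 7276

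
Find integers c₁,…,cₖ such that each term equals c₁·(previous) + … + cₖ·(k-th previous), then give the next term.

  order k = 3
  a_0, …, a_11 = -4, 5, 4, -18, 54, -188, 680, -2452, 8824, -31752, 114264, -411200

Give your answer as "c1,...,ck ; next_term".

-4,-2,-2 ; 1479776

  a_3 = -4·4 + -2·5 + -2·-4 = -18
  a_4 = -4·-18 + -2·4 + -2·5 = 54
  a_5 = -4·54 + -2·-18 + -2·4 = -188
  a_6 = -4·-188 + -2·54 + -2·-18 = 680
  a_7 = -4·680 + -2·-188 + -2·54 = -2452
  a_8 = -4·-2452 + -2·680 + -2·-188 = 8824
  a_9 = -4·8824 + -2·-2452 + -2·680 = -31752
  a_10 = -4·-31752 + -2·8824 + -2·-2452 = 114264
  a_11 = -4·114264 + -2·-31752 + -2·8824 = -411200
  a_12 = -4·-411200 + -2·114264 + -2·-31752 = 1479776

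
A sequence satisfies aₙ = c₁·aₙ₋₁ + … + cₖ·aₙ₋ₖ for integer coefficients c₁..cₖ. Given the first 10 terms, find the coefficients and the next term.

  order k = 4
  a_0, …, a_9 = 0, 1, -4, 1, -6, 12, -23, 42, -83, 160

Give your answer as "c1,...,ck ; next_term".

  a_4 = -1·1 + 1·-4 + -1·1 + 1·0 = -6
  a_5 = -1·-6 + 1·1 + -1·-4 + 1·1 = 12
  a_6 = -1·12 + 1·-6 + -1·1 + 1·-4 = -23
  a_7 = -1·-23 + 1·12 + -1·-6 + 1·1 = 42
  a_8 = -1·42 + 1·-23 + -1·12 + 1·-6 = -83
  a_9 = -1·-83 + 1·42 + -1·-23 + 1·12 = 160
  a_10 = -1·160 + 1·-83 + -1·42 + 1·-23 = -308

-1,1,-1,1 ; -308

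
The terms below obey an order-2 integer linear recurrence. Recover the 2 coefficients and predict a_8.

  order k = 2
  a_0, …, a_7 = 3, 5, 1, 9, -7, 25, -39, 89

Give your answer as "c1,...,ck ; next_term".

  a_2 = -1·5 + 2·3 = 1
  a_3 = -1·1 + 2·5 = 9
  a_4 = -1·9 + 2·1 = -7
  a_5 = -1·-7 + 2·9 = 25
  a_6 = -1·25 + 2·-7 = -39
  a_7 = -1·-39 + 2·25 = 89
  a_8 = -1·89 + 2·-39 = -167

-1,2 ; -167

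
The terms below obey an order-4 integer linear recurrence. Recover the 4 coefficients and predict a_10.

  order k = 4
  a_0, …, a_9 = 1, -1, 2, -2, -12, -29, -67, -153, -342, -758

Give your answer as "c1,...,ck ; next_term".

3,-2,1,-1 ; -1676

  a_4 = 3·-2 + -2·2 + 1·-1 + -1·1 = -12
  a_5 = 3·-12 + -2·-2 + 1·2 + -1·-1 = -29
  a_6 = 3·-29 + -2·-12 + 1·-2 + -1·2 = -67
  a_7 = 3·-67 + -2·-29 + 1·-12 + -1·-2 = -153
  a_8 = 3·-153 + -2·-67 + 1·-29 + -1·-12 = -342
  a_9 = 3·-342 + -2·-153 + 1·-67 + -1·-29 = -758
  a_10 = 3·-758 + -2·-342 + 1·-153 + -1·-67 = -1676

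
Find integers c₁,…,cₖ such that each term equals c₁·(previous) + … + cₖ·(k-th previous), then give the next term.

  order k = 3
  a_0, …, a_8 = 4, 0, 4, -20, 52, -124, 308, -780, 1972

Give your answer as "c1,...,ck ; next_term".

  a_3 = -3·4 + -2·0 + -2·4 = -20
  a_4 = -3·-20 + -2·4 + -2·0 = 52
  a_5 = -3·52 + -2·-20 + -2·4 = -124
  a_6 = -3·-124 + -2·52 + -2·-20 = 308
  a_7 = -3·308 + -2·-124 + -2·52 = -780
  a_8 = -3·-780 + -2·308 + -2·-124 = 1972
  a_9 = -3·1972 + -2·-780 + -2·308 = -4972

-3,-2,-2 ; -4972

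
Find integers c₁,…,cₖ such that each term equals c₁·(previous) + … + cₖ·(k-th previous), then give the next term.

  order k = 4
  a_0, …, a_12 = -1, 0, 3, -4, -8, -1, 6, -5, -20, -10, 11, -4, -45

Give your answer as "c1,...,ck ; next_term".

1,-1,1,1 ; -40

  a_4 = 1·-4 + -1·3 + 1·0 + 1·-1 = -8
  a_5 = 1·-8 + -1·-4 + 1·3 + 1·0 = -1
  a_6 = 1·-1 + -1·-8 + 1·-4 + 1·3 = 6
  a_7 = 1·6 + -1·-1 + 1·-8 + 1·-4 = -5
  a_8 = 1·-5 + -1·6 + 1·-1 + 1·-8 = -20
  a_9 = 1·-20 + -1·-5 + 1·6 + 1·-1 = -10
  a_10 = 1·-10 + -1·-20 + 1·-5 + 1·6 = 11
  a_11 = 1·11 + -1·-10 + 1·-20 + 1·-5 = -4
  a_12 = 1·-4 + -1·11 + 1·-10 + 1·-20 = -45
  a_13 = 1·-45 + -1·-4 + 1·11 + 1·-10 = -40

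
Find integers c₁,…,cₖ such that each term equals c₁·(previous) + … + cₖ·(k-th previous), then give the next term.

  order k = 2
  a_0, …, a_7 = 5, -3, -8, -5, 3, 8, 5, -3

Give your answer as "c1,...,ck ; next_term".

1,-1 ; -8

  a_2 = 1·-3 + -1·5 = -8
  a_3 = 1·-8 + -1·-3 = -5
  a_4 = 1·-5 + -1·-8 = 3
  a_5 = 1·3 + -1·-5 = 8
  a_6 = 1·8 + -1·3 = 5
  a_7 = 1·5 + -1·8 = -3
  a_8 = 1·-3 + -1·5 = -8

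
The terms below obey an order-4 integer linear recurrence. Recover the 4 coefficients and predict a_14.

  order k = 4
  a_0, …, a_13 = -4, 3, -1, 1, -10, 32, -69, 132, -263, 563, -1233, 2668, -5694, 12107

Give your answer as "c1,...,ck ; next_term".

-3,-3,-2,1 ; -25808

  a_4 = -3·1 + -3·-1 + -2·3 + 1·-4 = -10
  a_5 = -3·-10 + -3·1 + -2·-1 + 1·3 = 32
  a_6 = -3·32 + -3·-10 + -2·1 + 1·-1 = -69
  a_7 = -3·-69 + -3·32 + -2·-10 + 1·1 = 132
  a_8 = -3·132 + -3·-69 + -2·32 + 1·-10 = -263
  a_9 = -3·-263 + -3·132 + -2·-69 + 1·32 = 563
  a_10 = -3·563 + -3·-263 + -2·132 + 1·-69 = -1233
  a_11 = -3·-1233 + -3·563 + -2·-263 + 1·132 = 2668
  a_12 = -3·2668 + -3·-1233 + -2·563 + 1·-263 = -5694
  a_13 = -3·-5694 + -3·2668 + -2·-1233 + 1·563 = 12107
  a_14 = -3·12107 + -3·-5694 + -2·2668 + 1·-1233 = -25808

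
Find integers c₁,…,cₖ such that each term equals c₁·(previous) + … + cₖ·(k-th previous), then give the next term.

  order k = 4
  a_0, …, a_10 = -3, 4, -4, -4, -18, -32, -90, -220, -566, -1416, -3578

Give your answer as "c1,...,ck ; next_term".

2,1,0,2 ; -9012

  a_4 = 2·-4 + 1·-4 + 0·4 + 2·-3 = -18
  a_5 = 2·-18 + 1·-4 + 0·-4 + 2·4 = -32
  a_6 = 2·-32 + 1·-18 + 0·-4 + 2·-4 = -90
  a_7 = 2·-90 + 1·-32 + 0·-18 + 2·-4 = -220
  a_8 = 2·-220 + 1·-90 + 0·-32 + 2·-18 = -566
  a_9 = 2·-566 + 1·-220 + 0·-90 + 2·-32 = -1416
  a_10 = 2·-1416 + 1·-566 + 0·-220 + 2·-90 = -3578
  a_11 = 2·-3578 + 1·-1416 + 0·-566 + 2·-220 = -9012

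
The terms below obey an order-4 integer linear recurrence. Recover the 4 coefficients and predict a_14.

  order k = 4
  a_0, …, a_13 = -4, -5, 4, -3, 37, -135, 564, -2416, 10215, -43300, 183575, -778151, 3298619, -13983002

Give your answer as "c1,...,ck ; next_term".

-4,1,-1,-4 ; 59274478

  a_4 = -4·-3 + 1·4 + -1·-5 + -4·-4 = 37
  a_5 = -4·37 + 1·-3 + -1·4 + -4·-5 = -135
  a_6 = -4·-135 + 1·37 + -1·-3 + -4·4 = 564
  a_7 = -4·564 + 1·-135 + -1·37 + -4·-3 = -2416
  a_8 = -4·-2416 + 1·564 + -1·-135 + -4·37 = 10215
  a_9 = -4·10215 + 1·-2416 + -1·564 + -4·-135 = -43300
  a_10 = -4·-43300 + 1·10215 + -1·-2416 + -4·564 = 183575
  a_11 = -4·183575 + 1·-43300 + -1·10215 + -4·-2416 = -778151
  a_12 = -4·-778151 + 1·183575 + -1·-43300 + -4·10215 = 3298619
  a_13 = -4·3298619 + 1·-778151 + -1·183575 + -4·-43300 = -13983002
  a_14 = -4·-13983002 + 1·3298619 + -1·-778151 + -4·183575 = 59274478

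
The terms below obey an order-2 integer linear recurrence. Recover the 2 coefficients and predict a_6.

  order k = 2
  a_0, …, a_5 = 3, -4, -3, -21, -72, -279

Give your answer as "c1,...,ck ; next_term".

  a_2 = 3·-4 + 3·3 = -3
  a_3 = 3·-3 + 3·-4 = -21
  a_4 = 3·-21 + 3·-3 = -72
  a_5 = 3·-72 + 3·-21 = -279
  a_6 = 3·-279 + 3·-72 = -1053

3,3 ; -1053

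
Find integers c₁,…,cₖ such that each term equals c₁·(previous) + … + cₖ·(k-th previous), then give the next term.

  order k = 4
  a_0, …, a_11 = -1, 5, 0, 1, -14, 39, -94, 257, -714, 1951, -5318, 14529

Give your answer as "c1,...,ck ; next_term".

  a_4 = -2·1 + 1·0 + -2·5 + 2·-1 = -14
  a_5 = -2·-14 + 1·1 + -2·0 + 2·5 = 39
  a_6 = -2·39 + 1·-14 + -2·1 + 2·0 = -94
  a_7 = -2·-94 + 1·39 + -2·-14 + 2·1 = 257
  a_8 = -2·257 + 1·-94 + -2·39 + 2·-14 = -714
  a_9 = -2·-714 + 1·257 + -2·-94 + 2·39 = 1951
  a_10 = -2·1951 + 1·-714 + -2·257 + 2·-94 = -5318
  a_11 = -2·-5318 + 1·1951 + -2·-714 + 2·257 = 14529
  a_12 = -2·14529 + 1·-5318 + -2·1951 + 2·-714 = -39706

-2,1,-2,2 ; -39706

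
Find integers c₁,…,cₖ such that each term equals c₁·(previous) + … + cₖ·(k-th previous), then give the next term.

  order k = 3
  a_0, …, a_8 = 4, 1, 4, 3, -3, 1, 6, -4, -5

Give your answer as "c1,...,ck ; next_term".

  a_3 = 0·4 + -1·1 + 1·4 = 3
  a_4 = 0·3 + -1·4 + 1·1 = -3
  a_5 = 0·-3 + -1·3 + 1·4 = 1
  a_6 = 0·1 + -1·-3 + 1·3 = 6
  a_7 = 0·6 + -1·1 + 1·-3 = -4
  a_8 = 0·-4 + -1·6 + 1·1 = -5
  a_9 = 0·-5 + -1·-4 + 1·6 = 10

0,-1,1 ; 10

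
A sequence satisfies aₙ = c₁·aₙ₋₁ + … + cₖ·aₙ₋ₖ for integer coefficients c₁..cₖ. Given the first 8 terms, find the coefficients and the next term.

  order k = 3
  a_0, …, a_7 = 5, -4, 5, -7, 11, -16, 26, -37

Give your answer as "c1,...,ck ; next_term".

0,3,1 ; 62

  a_3 = 0·5 + 3·-4 + 1·5 = -7
  a_4 = 0·-7 + 3·5 + 1·-4 = 11
  a_5 = 0·11 + 3·-7 + 1·5 = -16
  a_6 = 0·-16 + 3·11 + 1·-7 = 26
  a_7 = 0·26 + 3·-16 + 1·11 = -37
  a_8 = 0·-37 + 3·26 + 1·-16 = 62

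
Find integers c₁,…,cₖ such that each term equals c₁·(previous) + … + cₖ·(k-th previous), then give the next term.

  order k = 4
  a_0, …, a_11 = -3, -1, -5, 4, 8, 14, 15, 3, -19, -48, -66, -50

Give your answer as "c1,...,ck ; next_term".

1,0,-1,-1 ; 17

  a_4 = 1·4 + 0·-5 + -1·-1 + -1·-3 = 8
  a_5 = 1·8 + 0·4 + -1·-5 + -1·-1 = 14
  a_6 = 1·14 + 0·8 + -1·4 + -1·-5 = 15
  a_7 = 1·15 + 0·14 + -1·8 + -1·4 = 3
  a_8 = 1·3 + 0·15 + -1·14 + -1·8 = -19
  a_9 = 1·-19 + 0·3 + -1·15 + -1·14 = -48
  a_10 = 1·-48 + 0·-19 + -1·3 + -1·15 = -66
  a_11 = 1·-66 + 0·-48 + -1·-19 + -1·3 = -50
  a_12 = 1·-50 + 0·-66 + -1·-48 + -1·-19 = 17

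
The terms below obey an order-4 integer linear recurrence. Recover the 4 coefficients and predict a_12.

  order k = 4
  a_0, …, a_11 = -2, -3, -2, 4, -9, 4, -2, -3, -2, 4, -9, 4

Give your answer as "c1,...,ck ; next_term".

  a_4 = -1·4 + 0·-2 + 1·-3 + 1·-2 = -9
  a_5 = -1·-9 + 0·4 + 1·-2 + 1·-3 = 4
  a_6 = -1·4 + 0·-9 + 1·4 + 1·-2 = -2
  a_7 = -1·-2 + 0·4 + 1·-9 + 1·4 = -3
  a_8 = -1·-3 + 0·-2 + 1·4 + 1·-9 = -2
  a_9 = -1·-2 + 0·-3 + 1·-2 + 1·4 = 4
  a_10 = -1·4 + 0·-2 + 1·-3 + 1·-2 = -9
  a_11 = -1·-9 + 0·4 + 1·-2 + 1·-3 = 4
  a_12 = -1·4 + 0·-9 + 1·4 + 1·-2 = -2

-1,0,1,1 ; -2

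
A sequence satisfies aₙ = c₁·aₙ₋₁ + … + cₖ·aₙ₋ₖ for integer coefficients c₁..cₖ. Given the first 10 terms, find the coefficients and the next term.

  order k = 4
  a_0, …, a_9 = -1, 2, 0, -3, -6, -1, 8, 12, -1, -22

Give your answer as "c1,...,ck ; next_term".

1,-1,-1,1 ; -25

  a_4 = 1·-3 + -1·0 + -1·2 + 1·-1 = -6
  a_5 = 1·-6 + -1·-3 + -1·0 + 1·2 = -1
  a_6 = 1·-1 + -1·-6 + -1·-3 + 1·0 = 8
  a_7 = 1·8 + -1·-1 + -1·-6 + 1·-3 = 12
  a_8 = 1·12 + -1·8 + -1·-1 + 1·-6 = -1
  a_9 = 1·-1 + -1·12 + -1·8 + 1·-1 = -22
  a_10 = 1·-22 + -1·-1 + -1·12 + 1·8 = -25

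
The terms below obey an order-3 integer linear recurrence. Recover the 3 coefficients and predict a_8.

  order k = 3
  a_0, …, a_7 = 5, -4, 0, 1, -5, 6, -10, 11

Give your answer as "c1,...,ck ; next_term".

  a_3 = -1·0 + 1·-4 + 1·5 = 1
  a_4 = -1·1 + 1·0 + 1·-4 = -5
  a_5 = -1·-5 + 1·1 + 1·0 = 6
  a_6 = -1·6 + 1·-5 + 1·1 = -10
  a_7 = -1·-10 + 1·6 + 1·-5 = 11
  a_8 = -1·11 + 1·-10 + 1·6 = -15

-1,1,1 ; -15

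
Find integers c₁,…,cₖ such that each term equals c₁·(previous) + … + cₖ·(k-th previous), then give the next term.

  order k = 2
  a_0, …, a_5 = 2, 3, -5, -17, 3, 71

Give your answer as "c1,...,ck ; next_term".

  a_2 = 1·3 + -4·2 = -5
  a_3 = 1·-5 + -4·3 = -17
  a_4 = 1·-17 + -4·-5 = 3
  a_5 = 1·3 + -4·-17 = 71
  a_6 = 1·71 + -4·3 = 59

1,-4 ; 59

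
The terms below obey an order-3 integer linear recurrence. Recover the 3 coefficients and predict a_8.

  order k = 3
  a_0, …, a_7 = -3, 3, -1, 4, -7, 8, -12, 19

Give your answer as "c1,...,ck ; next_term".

  a_3 = -1·-1 + 0·3 + -1·-3 = 4
  a_4 = -1·4 + 0·-1 + -1·3 = -7
  a_5 = -1·-7 + 0·4 + -1·-1 = 8
  a_6 = -1·8 + 0·-7 + -1·4 = -12
  a_7 = -1·-12 + 0·8 + -1·-7 = 19
  a_8 = -1·19 + 0·-12 + -1·8 = -27

-1,0,-1 ; -27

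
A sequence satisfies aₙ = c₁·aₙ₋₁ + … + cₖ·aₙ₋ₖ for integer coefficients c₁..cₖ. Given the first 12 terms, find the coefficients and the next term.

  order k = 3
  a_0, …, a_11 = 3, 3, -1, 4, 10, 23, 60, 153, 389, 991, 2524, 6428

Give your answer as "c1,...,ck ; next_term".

  a_3 = 2·-1 + 1·3 + 1·3 = 4
  a_4 = 2·4 + 1·-1 + 1·3 = 10
  a_5 = 2·10 + 1·4 + 1·-1 = 23
  a_6 = 2·23 + 1·10 + 1·4 = 60
  a_7 = 2·60 + 1·23 + 1·10 = 153
  a_8 = 2·153 + 1·60 + 1·23 = 389
  a_9 = 2·389 + 1·153 + 1·60 = 991
  a_10 = 2·991 + 1·389 + 1·153 = 2524
  a_11 = 2·2524 + 1·991 + 1·389 = 6428
  a_12 = 2·6428 + 1·2524 + 1·991 = 16371

2,1,1 ; 16371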